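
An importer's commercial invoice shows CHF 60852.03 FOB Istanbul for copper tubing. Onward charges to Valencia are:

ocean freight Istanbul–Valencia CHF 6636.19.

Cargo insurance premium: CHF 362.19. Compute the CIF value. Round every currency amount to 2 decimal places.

CIF = FOB price + freight + insurance
CIF = 60852.03 + 6636.19 + 362.19 = 67850.41

CIF value: CHF 67850.41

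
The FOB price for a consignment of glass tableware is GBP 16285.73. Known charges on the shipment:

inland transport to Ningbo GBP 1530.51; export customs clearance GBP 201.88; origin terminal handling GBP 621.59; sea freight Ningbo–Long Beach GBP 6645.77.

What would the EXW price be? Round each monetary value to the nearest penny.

EXW price: GBP 13931.75

Not relevant to the conversion: freight — on the buyer under both terms; not part of either seller's price.
From FOB to EXW, the seller no longer bears: inland to port, export clearance, origin terminal.
EXW price = 16285.73 − 1530.51 − 201.88 − 621.59 = 13931.75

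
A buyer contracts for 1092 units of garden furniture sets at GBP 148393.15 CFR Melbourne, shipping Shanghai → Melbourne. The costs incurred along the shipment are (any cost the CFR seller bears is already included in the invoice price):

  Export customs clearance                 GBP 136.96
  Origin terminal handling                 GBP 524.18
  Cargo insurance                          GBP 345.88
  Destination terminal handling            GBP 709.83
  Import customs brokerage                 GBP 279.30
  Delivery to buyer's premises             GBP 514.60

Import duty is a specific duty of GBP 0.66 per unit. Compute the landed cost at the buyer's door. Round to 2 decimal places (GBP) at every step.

Total landed cost: GBP 150963.48

CFR: the seller pays costs through ocean freight to the destination port, but not insurance.
Already in the invoice (seller's account under CFR): export clearance, origin terminal — exclude.
CIF value = CFR price + insurance = 148393.15 + 345.88 = 148739.03
Import duty = 1092 × 0.66 = 720.72
Buyer bears: insurance 345.88 + destination terminal 709.83 + brokerage 279.30 + delivery 514.60 + duty 720.72 = 2570.33
Landed cost = invoice 148393.15 + 2570.33 = 150963.48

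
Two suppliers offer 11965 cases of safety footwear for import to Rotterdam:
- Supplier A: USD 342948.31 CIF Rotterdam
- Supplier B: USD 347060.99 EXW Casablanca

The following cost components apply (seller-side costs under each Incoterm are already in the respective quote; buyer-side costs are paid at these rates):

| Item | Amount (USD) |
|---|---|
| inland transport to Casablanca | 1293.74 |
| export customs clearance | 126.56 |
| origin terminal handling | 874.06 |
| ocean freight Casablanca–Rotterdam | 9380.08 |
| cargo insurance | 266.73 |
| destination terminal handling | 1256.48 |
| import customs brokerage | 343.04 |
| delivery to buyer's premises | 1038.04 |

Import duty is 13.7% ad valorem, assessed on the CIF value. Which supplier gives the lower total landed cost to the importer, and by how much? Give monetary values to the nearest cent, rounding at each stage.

Supplier A is cheaper by USD 18253.23

Supplier A (CIF):
The CIF price already equals the CIF value: 342948.31
Import duty = 342948.31 × 13.7% = 46983.92
Buyer bears (A): 1256.48 + 343.04 + 1038.04 = 2637.56
Landed cost (A) = invoice 342948.31 + 2637.56 + duty 46983.92 = 392569.79
Supplier B (EXW):
CIF value = EXW price + inland to port + export clearance + origin terminal + freight + insurance = 347060.99 + 1293.74 + 126.56 + 874.06 + 9380.08 + 266.73 = 359002.16
Import duty = 359002.16 × 13.7% = 49183.30
Buyer bears (B): 1293.74 + 126.56 + 874.06 + 9380.08 + 266.73 + 1256.48 + 343.04 + 1038.04 = 14578.73
Landed cost (B) = invoice 347060.99 + 14578.73 + duty 49183.30 = 410823.02
Difference = |392569.79 − 410823.02| = 18253.23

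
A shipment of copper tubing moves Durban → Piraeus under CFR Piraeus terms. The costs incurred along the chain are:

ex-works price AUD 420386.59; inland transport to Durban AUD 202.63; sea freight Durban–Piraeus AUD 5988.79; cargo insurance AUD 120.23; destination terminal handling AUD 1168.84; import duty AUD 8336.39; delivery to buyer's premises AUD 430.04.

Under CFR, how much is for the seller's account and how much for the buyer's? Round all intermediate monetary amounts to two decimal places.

Seller: AUD 426578.01; buyer: AUD 10055.50

CFR: the seller pays costs through ocean freight to the destination port, but not insurance.
Seller's account: goods 420386.59 + inland to port 202.63 + freight 5988.79 = 426578.01
Buyer's account: insurance 120.23 + destination terminal 1168.84 + duty 8336.39 + delivery 430.04 = 10055.50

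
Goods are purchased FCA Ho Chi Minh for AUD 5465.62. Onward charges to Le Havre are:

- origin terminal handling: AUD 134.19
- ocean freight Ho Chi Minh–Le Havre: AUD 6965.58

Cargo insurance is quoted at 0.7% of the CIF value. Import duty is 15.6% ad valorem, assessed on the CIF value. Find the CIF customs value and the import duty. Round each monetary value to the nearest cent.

CIF value: AUD 12653.97; import duty: AUD 1974.02

Let C be the CIF value. C = FCA price + pre-shipment costs + freight + 0.7% × C
C − 0.7% × C = 5465.62 + 134.19 + 6965.58
0.993 × C = 12565.39
C = 12565.39 / 0.993 = 12653.97
Insurance premium = 0.7% × 12653.97 = 88.58
Import duty = 12653.97 × 15.6% = 1974.02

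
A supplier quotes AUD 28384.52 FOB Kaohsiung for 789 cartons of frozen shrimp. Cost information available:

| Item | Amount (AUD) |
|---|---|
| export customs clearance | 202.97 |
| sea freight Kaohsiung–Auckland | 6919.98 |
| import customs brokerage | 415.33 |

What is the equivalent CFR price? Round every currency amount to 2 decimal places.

CFR price: AUD 35304.50

Not relevant to the conversion: export clearance — on the seller under both FOB and CFR; already in the FOB price and stays in the CFR price. brokerage — on the buyer under both terms; not part of either seller's price.
From FOB to CFR, the seller additionally bears: freight.
CFR price = 28384.52 + 6919.98 = 35304.50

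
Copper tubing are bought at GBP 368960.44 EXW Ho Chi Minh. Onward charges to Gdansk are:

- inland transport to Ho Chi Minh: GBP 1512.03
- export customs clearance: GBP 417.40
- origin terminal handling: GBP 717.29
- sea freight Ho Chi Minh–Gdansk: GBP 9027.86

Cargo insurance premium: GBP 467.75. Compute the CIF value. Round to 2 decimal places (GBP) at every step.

CIF value: GBP 381102.77

CIF = EXW price + pre-shipment costs + freight + insurance
CIF = 368960.44 + 1512.03 + 417.40 + 717.29 + 9027.86 + 467.75 = 381102.77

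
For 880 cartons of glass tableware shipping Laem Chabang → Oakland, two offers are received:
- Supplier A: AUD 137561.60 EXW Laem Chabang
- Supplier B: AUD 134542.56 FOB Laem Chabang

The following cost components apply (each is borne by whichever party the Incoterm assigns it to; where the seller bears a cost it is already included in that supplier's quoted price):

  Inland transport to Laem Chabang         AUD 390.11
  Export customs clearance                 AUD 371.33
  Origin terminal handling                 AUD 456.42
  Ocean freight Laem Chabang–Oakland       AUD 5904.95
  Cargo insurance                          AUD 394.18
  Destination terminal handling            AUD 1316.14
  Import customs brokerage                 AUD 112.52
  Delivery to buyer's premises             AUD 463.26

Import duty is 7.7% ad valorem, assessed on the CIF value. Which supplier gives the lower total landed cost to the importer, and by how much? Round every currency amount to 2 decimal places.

Supplier B is cheaper by AUD 4563.14

Supplier A (EXW):
CIF value = EXW price + inland to port + export clearance + origin terminal + freight + insurance = 137561.60 + 390.11 + 371.33 + 456.42 + 5904.95 + 394.18 = 145078.59
Import duty = 145078.59 × 7.7% = 11171.05
Buyer bears (A): 390.11 + 371.33 + 456.42 + 5904.95 + 394.18 + 1316.14 + 112.52 + 463.26 = 9408.91
Landed cost (A) = invoice 137561.60 + 9408.91 + duty 11171.05 = 158141.56
Supplier B (FOB):
CIF value = FOB price + freight + insurance = 134542.56 + 5904.95 + 394.18 = 140841.69
Import duty = 140841.69 × 7.7% = 10844.81
Buyer bears (B): 5904.95 + 394.18 + 1316.14 + 112.52 + 463.26 = 8191.05
Landed cost (B) = invoice 134542.56 + 8191.05 + duty 10844.81 = 153578.42
Difference = |158141.56 − 153578.42| = 4563.14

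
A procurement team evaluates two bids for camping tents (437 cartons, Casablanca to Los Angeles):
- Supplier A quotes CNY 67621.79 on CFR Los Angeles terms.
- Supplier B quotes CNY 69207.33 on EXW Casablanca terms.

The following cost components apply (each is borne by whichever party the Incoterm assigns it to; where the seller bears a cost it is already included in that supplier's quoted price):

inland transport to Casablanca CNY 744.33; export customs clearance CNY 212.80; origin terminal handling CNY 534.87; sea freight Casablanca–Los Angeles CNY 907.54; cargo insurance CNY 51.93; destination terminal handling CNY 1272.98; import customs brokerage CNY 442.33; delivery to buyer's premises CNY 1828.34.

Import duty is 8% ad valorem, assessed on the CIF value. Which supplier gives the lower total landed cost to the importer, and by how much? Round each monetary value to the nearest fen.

Supplier A (CFR):
CIF value = CFR price + insurance = 67621.79 + 51.93 = 67673.72
Import duty = 67673.72 × 8% = 5413.90
Buyer bears (A): 51.93 + 1272.98 + 442.33 + 1828.34 = 3595.58
Landed cost (A) = invoice 67621.79 + 3595.58 + duty 5413.90 = 76631.27
Supplier B (EXW):
CIF value = EXW price + inland to port + export clearance + origin terminal + freight + insurance = 69207.33 + 744.33 + 212.80 + 534.87 + 907.54 + 51.93 = 71658.80
Import duty = 71658.80 × 8% = 5732.70
Buyer bears (B): 744.33 + 212.80 + 534.87 + 907.54 + 51.93 + 1272.98 + 442.33 + 1828.34 = 5995.12
Landed cost (B) = invoice 69207.33 + 5995.12 + duty 5732.70 = 80935.15
Difference = |76631.27 − 80935.15| = 4303.88

Supplier A is cheaper by CNY 4303.88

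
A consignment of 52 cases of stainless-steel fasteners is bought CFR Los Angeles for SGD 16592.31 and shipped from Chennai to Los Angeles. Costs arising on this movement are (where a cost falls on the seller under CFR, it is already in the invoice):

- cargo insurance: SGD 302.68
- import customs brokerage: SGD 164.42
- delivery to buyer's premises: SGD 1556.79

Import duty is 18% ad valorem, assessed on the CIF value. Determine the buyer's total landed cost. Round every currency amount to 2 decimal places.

CFR: the seller pays costs through ocean freight to the destination port, but not insurance.
CIF value = CFR price + insurance = 16592.31 + 302.68 = 16894.99
Import duty = 16894.99 × 18% = 3041.10
Buyer bears: insurance 302.68 + brokerage 164.42 + delivery 1556.79 + duty 3041.10 = 5064.99
Landed cost = invoice 16592.31 + 5064.99 = 21657.30

Total landed cost: SGD 21657.30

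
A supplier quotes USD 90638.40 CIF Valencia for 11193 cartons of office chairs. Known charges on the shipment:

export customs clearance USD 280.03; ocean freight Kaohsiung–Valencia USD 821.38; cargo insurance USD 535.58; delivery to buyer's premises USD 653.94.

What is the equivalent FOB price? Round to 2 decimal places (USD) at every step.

Not relevant to the conversion: export clearance — on the seller under both CIF and FOB; already in the CIF price and stays in the FOB price. delivery — on the buyer under both terms; not part of either seller's price.
From CIF to FOB, the seller no longer bears: freight, insurance.
FOB price = 90638.40 − 821.38 − 535.58 = 89281.44

FOB price: USD 89281.44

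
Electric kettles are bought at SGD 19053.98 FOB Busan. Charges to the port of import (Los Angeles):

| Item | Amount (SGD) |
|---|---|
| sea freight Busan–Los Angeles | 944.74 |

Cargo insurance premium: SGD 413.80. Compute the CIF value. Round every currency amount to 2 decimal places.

CIF = FOB price + freight + insurance
CIF = 19053.98 + 944.74 + 413.80 = 20412.52

CIF value: SGD 20412.52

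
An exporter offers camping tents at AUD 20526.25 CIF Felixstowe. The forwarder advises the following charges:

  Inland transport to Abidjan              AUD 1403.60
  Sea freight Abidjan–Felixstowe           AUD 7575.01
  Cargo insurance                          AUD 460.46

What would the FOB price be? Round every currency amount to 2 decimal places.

Not relevant to the conversion: inland to port — on the seller under both CIF and FOB; already in the CIF price and stays in the FOB price.
From CIF to FOB, the seller no longer bears: freight, insurance.
FOB price = 20526.25 − 7575.01 − 460.46 = 12490.78

FOB price: AUD 12490.78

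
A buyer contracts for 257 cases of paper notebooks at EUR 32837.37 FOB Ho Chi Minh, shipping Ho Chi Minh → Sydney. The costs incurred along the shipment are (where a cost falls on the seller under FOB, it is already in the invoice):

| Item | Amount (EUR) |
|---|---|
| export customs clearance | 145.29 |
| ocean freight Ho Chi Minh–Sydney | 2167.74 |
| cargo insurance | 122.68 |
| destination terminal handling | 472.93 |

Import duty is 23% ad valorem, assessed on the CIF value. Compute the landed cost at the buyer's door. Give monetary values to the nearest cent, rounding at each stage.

FOB: the seller bears costs until goods are on board at the origin port; the buyer bears freight, insurance and all costs thereafter.
Already in the invoice (seller's account under FOB): export clearance — exclude.
CIF value = FOB price + freight + insurance = 32837.37 + 2167.74 + 122.68 = 35127.79
Import duty = 35127.79 × 23% = 8079.39
Buyer bears: freight 2167.74 + insurance 122.68 + destination terminal 472.93 + duty 8079.39 = 10842.74
Landed cost = invoice 32837.37 + 10842.74 = 43680.11

Total landed cost: EUR 43680.11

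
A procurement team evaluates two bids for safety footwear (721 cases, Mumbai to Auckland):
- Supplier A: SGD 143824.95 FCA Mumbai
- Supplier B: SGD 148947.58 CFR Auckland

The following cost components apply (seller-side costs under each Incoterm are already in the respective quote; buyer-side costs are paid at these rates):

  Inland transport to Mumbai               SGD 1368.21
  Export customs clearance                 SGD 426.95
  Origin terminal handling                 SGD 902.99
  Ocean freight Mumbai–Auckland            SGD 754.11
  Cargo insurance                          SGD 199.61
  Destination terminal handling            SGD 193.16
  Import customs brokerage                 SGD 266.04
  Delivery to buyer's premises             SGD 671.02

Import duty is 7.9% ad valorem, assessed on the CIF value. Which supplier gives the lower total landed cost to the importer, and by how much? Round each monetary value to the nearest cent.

Supplier A (FCA):
CIF value = FCA price + origin terminal + freight + insurance = 143824.95 + 902.99 + 754.11 + 199.61 = 145681.66
Import duty = 145681.66 × 7.9% = 11508.85
Buyer bears (A): 902.99 + 754.11 + 199.61 + 193.16 + 266.04 + 671.02 = 2986.93
Landed cost (A) = invoice 143824.95 + 2986.93 + duty 11508.85 = 158320.73
Supplier B (CFR):
CIF value = CFR price + insurance = 148947.58 + 199.61 = 149147.19
Import duty = 149147.19 × 7.9% = 11782.63
Buyer bears (B): 199.61 + 193.16 + 266.04 + 671.02 = 1329.83
Landed cost (B) = invoice 148947.58 + 1329.83 + duty 11782.63 = 162060.04
Difference = |158320.73 − 162060.04| = 3739.31

Supplier A is cheaper by SGD 3739.31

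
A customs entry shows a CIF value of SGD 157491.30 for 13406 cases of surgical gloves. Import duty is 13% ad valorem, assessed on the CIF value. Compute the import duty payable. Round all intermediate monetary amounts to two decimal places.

Import duty: SGD 20473.87

Import duty = 157491.30 × 13% = 20473.87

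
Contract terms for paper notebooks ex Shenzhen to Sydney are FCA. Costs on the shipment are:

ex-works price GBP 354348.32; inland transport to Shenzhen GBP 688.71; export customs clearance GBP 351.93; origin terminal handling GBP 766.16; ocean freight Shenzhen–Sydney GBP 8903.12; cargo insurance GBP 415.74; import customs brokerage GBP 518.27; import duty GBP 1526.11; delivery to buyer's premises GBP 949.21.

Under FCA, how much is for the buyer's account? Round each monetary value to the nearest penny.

Buyer's account: GBP 13078.61

FCA: the seller delivers export-cleared goods to the carrier; the buyer bears costs from that point.
Seller's account: goods 354348.32 + inland to port 688.71 + export clearance 351.93 = 355388.96
Buyer's account: origin terminal 766.16 + freight 8903.12 + insurance 415.74 + brokerage 518.27 + duty 1526.11 + delivery 949.21 = 13078.61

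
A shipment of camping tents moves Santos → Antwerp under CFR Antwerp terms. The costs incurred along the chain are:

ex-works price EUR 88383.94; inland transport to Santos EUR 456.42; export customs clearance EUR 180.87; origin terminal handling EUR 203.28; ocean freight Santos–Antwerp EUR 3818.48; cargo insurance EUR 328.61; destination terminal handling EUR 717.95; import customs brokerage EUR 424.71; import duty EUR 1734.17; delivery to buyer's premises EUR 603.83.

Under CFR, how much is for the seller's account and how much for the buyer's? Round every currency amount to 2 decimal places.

CFR: the seller pays costs through ocean freight to the destination port, but not insurance.
Seller's account: goods 88383.94 + inland to port 456.42 + export clearance 180.87 + origin terminal 203.28 + freight 3818.48 = 93042.99
Buyer's account: insurance 328.61 + destination terminal 717.95 + brokerage 424.71 + duty 1734.17 + delivery 603.83 = 3809.27

Seller: EUR 93042.99; buyer: EUR 3809.27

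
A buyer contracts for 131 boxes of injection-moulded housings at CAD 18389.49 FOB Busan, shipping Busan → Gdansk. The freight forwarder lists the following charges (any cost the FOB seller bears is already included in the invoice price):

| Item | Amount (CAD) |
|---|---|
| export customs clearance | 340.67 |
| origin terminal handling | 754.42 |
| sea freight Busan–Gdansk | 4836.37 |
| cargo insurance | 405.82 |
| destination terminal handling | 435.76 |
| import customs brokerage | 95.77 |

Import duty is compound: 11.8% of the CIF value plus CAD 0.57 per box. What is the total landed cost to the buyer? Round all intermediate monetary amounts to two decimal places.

FOB: the seller bears costs until goods are on board at the origin port; the buyer bears freight, insurance and all costs thereafter.
Already in the invoice (seller's account under FOB): export clearance, origin terminal — exclude.
CIF value = FOB price + freight + insurance = 18389.49 + 4836.37 + 405.82 = 23631.68
Ad valorem component: 23631.68 × 11.8% = 2788.54
Specific component: 131 × 0.57 = 74.67
Import duty = 2788.54 + 74.67 = 2863.21
Buyer bears: freight 4836.37 + insurance 405.82 + destination terminal 435.76 + brokerage 95.77 + duty 2863.21 = 8636.93
Landed cost = invoice 18389.49 + 8636.93 = 27026.42

Total landed cost: CAD 27026.42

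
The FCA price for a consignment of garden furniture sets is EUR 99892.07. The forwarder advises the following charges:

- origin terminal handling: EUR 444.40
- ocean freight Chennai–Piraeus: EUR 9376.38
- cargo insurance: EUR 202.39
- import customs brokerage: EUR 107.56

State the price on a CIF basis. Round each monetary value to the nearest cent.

Not relevant to the conversion: brokerage — on the buyer under both terms; not part of either seller's price.
From FCA to CIF, the seller additionally bears: origin terminal, freight, insurance.
CIF price = 99892.07 + 444.40 + 9376.38 + 202.39 = 109915.24

CIF price: EUR 109915.24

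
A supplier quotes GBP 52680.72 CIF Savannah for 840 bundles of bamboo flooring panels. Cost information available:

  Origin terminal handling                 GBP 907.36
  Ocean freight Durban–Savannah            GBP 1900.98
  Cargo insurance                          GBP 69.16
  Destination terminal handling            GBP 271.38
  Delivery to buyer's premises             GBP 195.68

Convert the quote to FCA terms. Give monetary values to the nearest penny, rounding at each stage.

FCA price: GBP 49803.22

Not relevant to the conversion: destination terminal, delivery — on the buyer under both terms; not part of either seller's price.
From CIF to FCA, the seller no longer bears: origin terminal, freight, insurance.
FCA price = 52680.72 − 907.36 − 1900.98 − 69.16 = 49803.22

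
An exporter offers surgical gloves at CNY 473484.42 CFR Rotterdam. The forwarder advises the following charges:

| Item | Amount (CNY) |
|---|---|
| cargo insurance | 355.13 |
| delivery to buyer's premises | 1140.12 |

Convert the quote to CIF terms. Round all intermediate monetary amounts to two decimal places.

Not relevant to the conversion: delivery — on the buyer under both terms; not part of either seller's price.
From CFR to CIF, the seller additionally bears: insurance.
CIF price = 473484.42 + 355.13 = 473839.55

CIF price: CNY 473839.55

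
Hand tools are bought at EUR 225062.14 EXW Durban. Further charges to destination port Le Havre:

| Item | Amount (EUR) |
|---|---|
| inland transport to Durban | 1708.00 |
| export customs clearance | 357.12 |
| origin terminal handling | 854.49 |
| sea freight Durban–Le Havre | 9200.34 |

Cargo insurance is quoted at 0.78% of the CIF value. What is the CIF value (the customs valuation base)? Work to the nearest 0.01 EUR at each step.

Let C be the CIF value. C = EXW price + pre-shipment costs + freight + 0.78% × C
C − 0.78% × C = 225062.14 + 1708.00 + 357.12 + 854.49 + 9200.34
0.9922 × C = 237182.09
C = 237182.09 / 0.9922 = 239046.65
Insurance premium = 0.78% × 239046.65 = 1864.56

CIF value: EUR 239046.65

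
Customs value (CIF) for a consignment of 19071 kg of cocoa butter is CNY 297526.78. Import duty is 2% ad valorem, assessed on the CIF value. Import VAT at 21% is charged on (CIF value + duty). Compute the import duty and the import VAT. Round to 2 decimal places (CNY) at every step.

Import duty = 297526.78 × 2% = 5950.54
VAT base = CIF + duty = 297526.78 + 5950.54 = 303477.32
Import VAT = 303477.32 × 21% = 63730.24

Import duty: CNY 5950.54; import VAT: CNY 63730.24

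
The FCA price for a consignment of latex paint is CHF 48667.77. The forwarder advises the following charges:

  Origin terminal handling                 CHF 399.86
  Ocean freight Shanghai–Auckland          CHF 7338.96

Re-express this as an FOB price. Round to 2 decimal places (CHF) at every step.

FOB price: CHF 49067.63

Not relevant to the conversion: freight — on the buyer under both terms; not part of either seller's price.
From FCA to FOB, the seller additionally bears: origin terminal.
FOB price = 48667.77 + 399.86 = 49067.63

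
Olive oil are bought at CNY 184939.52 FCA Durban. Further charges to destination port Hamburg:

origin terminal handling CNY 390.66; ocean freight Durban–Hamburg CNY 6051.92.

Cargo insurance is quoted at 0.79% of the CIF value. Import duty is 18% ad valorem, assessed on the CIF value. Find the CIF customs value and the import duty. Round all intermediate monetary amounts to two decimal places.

Let C be the CIF value. C = FCA price + pre-shipment costs + freight + 0.79% × C
C − 0.79% × C = 184939.52 + 390.66 + 6051.92
0.9921 × C = 191382.10
C = 191382.10 / 0.9921 = 192906.06
Insurance premium = 0.79% × 192906.06 = 1523.96
Import duty = 192906.06 × 18% = 34723.09

CIF value: CNY 192906.06; import duty: CNY 34723.09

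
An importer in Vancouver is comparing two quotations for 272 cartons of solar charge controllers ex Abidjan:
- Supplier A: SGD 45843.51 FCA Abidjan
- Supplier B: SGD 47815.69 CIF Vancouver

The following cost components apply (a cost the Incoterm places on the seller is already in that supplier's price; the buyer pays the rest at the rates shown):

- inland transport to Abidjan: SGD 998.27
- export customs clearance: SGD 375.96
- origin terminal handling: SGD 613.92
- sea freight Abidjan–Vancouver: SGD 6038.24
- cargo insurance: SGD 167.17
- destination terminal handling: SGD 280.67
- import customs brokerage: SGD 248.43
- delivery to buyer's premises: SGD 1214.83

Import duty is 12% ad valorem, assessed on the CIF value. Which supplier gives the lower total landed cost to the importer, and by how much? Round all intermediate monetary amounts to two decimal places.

Supplier A (FCA):
CIF value = FCA price + origin terminal + freight + insurance = 45843.51 + 613.92 + 6038.24 + 167.17 = 52662.84
Import duty = 52662.84 × 12% = 6319.54
Buyer bears (A): 613.92 + 6038.24 + 167.17 + 280.67 + 248.43 + 1214.83 = 8563.26
Landed cost (A) = invoice 45843.51 + 8563.26 + duty 6319.54 = 60726.31
Supplier B (CIF):
The CIF price already equals the CIF value: 47815.69
Import duty = 47815.69 × 12% = 5737.88
Buyer bears (B): 280.67 + 248.43 + 1214.83 = 1743.93
Landed cost (B) = invoice 47815.69 + 1743.93 + duty 5737.88 = 55297.50
Difference = |60726.31 − 55297.50| = 5428.81

Supplier B is cheaper by SGD 5428.81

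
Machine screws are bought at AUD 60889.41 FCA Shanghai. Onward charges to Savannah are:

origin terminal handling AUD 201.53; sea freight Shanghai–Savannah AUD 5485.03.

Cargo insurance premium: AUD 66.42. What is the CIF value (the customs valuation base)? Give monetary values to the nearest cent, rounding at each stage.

CIF = FCA price + pre-shipment costs + freight + insurance
CIF = 60889.41 + 201.53 + 5485.03 + 66.42 = 66642.39

CIF value: AUD 66642.39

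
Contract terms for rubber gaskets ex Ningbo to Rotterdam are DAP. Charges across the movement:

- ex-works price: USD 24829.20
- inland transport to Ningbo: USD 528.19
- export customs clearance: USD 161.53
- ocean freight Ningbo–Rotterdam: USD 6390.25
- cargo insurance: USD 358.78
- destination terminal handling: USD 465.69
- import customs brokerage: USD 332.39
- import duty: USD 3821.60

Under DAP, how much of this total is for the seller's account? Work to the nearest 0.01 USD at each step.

DAP: the seller bears all costs to the named destination except import duty and clearance.
Seller's account: goods 24829.20 + inland to port 528.19 + export clearance 161.53 + freight 6390.25 + insurance 358.78 + destination terminal 465.69 = 32733.64
Buyer's account: brokerage 332.39 + duty 3821.60 = 4153.99

Seller's account: USD 32733.64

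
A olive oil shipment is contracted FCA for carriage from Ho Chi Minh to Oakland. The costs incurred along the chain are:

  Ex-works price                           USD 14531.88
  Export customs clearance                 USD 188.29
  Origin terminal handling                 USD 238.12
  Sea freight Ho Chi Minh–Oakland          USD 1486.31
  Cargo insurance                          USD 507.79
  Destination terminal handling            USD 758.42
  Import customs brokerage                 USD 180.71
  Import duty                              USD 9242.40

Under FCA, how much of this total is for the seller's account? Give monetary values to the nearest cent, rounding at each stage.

Seller's account: USD 14720.17

FCA: the seller delivers export-cleared goods to the carrier; the buyer bears costs from that point.
Seller's account: goods 14531.88 + export clearance 188.29 = 14720.17
Buyer's account: origin terminal 238.12 + freight 1486.31 + insurance 507.79 + destination terminal 758.42 + brokerage 180.71 + duty 9242.40 = 12413.75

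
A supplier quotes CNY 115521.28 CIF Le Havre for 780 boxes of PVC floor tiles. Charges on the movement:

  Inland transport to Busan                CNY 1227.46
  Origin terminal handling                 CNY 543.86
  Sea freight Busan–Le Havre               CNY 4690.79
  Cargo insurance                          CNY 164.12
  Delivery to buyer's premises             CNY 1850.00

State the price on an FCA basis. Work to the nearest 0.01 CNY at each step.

FCA price: CNY 110122.51

Not relevant to the conversion: inland to port — on the seller under both CIF and FCA; already in the CIF price and stays in the FCA price. delivery — on the buyer under both terms; not part of either seller's price.
From CIF to FCA, the seller no longer bears: origin terminal, freight, insurance.
FCA price = 115521.28 − 543.86 − 4690.79 − 164.12 = 110122.51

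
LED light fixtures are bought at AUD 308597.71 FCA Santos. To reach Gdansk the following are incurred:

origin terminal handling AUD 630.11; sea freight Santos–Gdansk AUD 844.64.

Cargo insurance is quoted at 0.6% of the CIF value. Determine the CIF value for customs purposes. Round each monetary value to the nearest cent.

Let C be the CIF value. C = FCA price + pre-shipment costs + freight + 0.6% × C
C − 0.6% × C = 308597.71 + 630.11 + 844.64
0.994 × C = 310072.46
C = 310072.46 / 0.994 = 311944.12
Insurance premium = 0.6% × 311944.12 = 1871.66

CIF value: AUD 311944.12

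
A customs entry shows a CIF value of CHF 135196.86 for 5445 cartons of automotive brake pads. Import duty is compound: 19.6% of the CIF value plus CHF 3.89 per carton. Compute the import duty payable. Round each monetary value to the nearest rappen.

Ad valorem component: 135196.86 × 19.6% = 26498.58
Specific component: 5445 × 3.89 = 21181.05
Import duty = 26498.58 + 21181.05 = 47679.63

Import duty: CHF 47679.63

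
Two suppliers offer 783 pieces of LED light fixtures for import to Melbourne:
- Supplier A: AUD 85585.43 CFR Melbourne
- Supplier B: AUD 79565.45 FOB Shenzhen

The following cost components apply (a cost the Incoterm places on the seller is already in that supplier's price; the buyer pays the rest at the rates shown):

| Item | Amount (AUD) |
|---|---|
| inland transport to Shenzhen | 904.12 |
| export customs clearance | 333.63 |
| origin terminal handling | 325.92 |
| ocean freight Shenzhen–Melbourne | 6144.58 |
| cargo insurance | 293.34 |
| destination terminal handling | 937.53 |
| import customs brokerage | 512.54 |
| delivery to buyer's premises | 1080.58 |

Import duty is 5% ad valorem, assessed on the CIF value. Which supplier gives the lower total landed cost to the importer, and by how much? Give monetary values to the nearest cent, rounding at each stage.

Supplier A (CFR):
CIF value = CFR price + insurance = 85585.43 + 293.34 = 85878.77
Import duty = 85878.77 × 5% = 4293.94
Buyer bears (A): 293.34 + 937.53 + 512.54 + 1080.58 = 2823.99
Landed cost (A) = invoice 85585.43 + 2823.99 + duty 4293.94 = 92703.36
Supplier B (FOB):
CIF value = FOB price + freight + insurance = 79565.45 + 6144.58 + 293.34 = 86003.37
Import duty = 86003.37 × 5% = 4300.17
Buyer bears (B): 6144.58 + 293.34 + 937.53 + 512.54 + 1080.58 = 8968.57
Landed cost (B) = invoice 79565.45 + 8968.57 + duty 4300.17 = 92834.19
Difference = |92703.36 − 92834.19| = 130.83

Supplier A is cheaper by AUD 130.83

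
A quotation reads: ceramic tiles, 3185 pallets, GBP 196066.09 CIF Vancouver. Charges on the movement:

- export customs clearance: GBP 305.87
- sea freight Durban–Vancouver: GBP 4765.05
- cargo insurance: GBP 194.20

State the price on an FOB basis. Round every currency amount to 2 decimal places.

FOB price: GBP 191106.84

Not relevant to the conversion: export clearance — on the seller under both CIF and FOB; already in the CIF price and stays in the FOB price.
From CIF to FOB, the seller no longer bears: freight, insurance.
FOB price = 196066.09 − 4765.05 − 194.20 = 191106.84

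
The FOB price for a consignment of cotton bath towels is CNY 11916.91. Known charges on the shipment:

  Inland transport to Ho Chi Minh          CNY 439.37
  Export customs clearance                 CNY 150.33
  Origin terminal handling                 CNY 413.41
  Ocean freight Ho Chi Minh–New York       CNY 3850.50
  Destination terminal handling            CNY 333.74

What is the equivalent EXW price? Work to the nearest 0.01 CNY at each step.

Not relevant to the conversion: freight, destination terminal — on the buyer under both terms; not part of either seller's price.
From FOB to EXW, the seller no longer bears: inland to port, export clearance, origin terminal.
EXW price = 11916.91 − 439.37 − 150.33 − 413.41 = 10913.80

EXW price: CNY 10913.80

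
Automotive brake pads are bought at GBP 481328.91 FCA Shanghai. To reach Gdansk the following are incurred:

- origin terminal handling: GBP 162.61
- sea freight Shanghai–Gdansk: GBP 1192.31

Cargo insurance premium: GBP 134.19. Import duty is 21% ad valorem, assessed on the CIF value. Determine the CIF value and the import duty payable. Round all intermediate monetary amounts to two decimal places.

CIF value: GBP 482818.02; import duty: GBP 101391.78

CIF = FCA price + pre-shipment costs + freight + insurance
CIF = 481328.91 + 162.61 + 1192.31 + 134.19 = 482818.02
Import duty = 482818.02 × 21% = 101391.78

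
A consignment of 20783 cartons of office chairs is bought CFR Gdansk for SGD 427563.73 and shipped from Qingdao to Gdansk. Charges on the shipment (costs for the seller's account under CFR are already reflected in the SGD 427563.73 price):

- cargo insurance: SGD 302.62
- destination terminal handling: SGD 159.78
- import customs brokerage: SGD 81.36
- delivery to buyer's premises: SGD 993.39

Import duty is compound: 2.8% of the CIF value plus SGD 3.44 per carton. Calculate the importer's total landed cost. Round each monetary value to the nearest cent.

Total landed cost: SGD 512574.66

CFR: the seller pays costs through ocean freight to the destination port, but not insurance.
CIF value = CFR price + insurance = 427563.73 + 302.62 = 427866.35
Ad valorem component: 427866.35 × 2.8% = 11980.26
Specific component: 20783 × 3.44 = 71493.52
Import duty = 11980.26 + 71493.52 = 83473.78
Buyer bears: insurance 302.62 + destination terminal 159.78 + brokerage 81.36 + delivery 993.39 + duty 83473.78 = 85010.93
Landed cost = invoice 427563.73 + 85010.93 = 512574.66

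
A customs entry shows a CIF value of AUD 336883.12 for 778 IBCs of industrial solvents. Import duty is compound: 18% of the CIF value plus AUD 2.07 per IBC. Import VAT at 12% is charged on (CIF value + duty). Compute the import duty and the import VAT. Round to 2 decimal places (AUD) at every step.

Ad valorem component: 336883.12 × 18% = 60638.96
Specific component: 778 × 2.07 = 1610.46
Import duty = 60638.96 + 1610.46 = 62249.42
VAT base = CIF + duty = 336883.12 + 62249.42 = 399132.54
Import VAT = 399132.54 × 12% = 47895.90

Import duty: AUD 62249.42; import VAT: AUD 47895.90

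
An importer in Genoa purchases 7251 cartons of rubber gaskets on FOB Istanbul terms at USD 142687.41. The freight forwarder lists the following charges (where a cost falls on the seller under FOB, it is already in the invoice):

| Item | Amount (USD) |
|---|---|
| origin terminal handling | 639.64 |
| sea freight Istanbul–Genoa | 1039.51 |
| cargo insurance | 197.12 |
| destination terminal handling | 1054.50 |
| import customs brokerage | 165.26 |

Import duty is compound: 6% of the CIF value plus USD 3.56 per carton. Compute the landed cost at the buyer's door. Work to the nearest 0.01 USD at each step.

FOB: the seller bears costs until goods are on board at the origin port; the buyer bears freight, insurance and all costs thereafter.
Already in the invoice (seller's account under FOB): origin terminal — exclude.
CIF value = FOB price + freight + insurance = 142687.41 + 1039.51 + 197.12 = 143924.04
Ad valorem component: 143924.04 × 6% = 8635.44
Specific component: 7251 × 3.56 = 25813.56
Import duty = 8635.44 + 25813.56 = 34449.00
Buyer bears: freight 1039.51 + insurance 197.12 + destination terminal 1054.50 + brokerage 165.26 + duty 34449.00 = 36905.39
Landed cost = invoice 142687.41 + 36905.39 = 179592.80

Total landed cost: USD 179592.80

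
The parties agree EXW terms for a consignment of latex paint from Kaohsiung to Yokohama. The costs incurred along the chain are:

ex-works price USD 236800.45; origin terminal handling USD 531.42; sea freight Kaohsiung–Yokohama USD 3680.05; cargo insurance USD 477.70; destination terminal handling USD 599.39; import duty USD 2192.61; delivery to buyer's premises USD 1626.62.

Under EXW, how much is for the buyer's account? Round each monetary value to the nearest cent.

Buyer's account: USD 9107.79

EXW: the seller makes goods available at their premises; the buyer bears all onward costs.
Seller's account: goods 236800.45 = 236800.45
Buyer's account: origin terminal 531.42 + freight 3680.05 + insurance 477.70 + destination terminal 599.39 + duty 2192.61 + delivery 1626.62 = 9107.79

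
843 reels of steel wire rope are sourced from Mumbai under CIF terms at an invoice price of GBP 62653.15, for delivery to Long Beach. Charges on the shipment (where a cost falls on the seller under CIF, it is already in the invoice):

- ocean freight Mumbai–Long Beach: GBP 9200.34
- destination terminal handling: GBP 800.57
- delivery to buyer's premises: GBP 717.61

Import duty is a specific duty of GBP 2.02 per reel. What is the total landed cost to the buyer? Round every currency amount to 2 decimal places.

Total landed cost: GBP 65874.19

CIF: the seller pays costs through ocean freight and marine insurance to the destination port.
Already in the invoice (seller's account under CIF): freight — exclude.
The CIF price already equals the CIF value: 62653.15
Import duty = 843 × 2.02 = 1702.86
Buyer bears: destination terminal 800.57 + delivery 717.61 + duty 1702.86 = 3221.04
Landed cost = invoice 62653.15 + 3221.04 = 65874.19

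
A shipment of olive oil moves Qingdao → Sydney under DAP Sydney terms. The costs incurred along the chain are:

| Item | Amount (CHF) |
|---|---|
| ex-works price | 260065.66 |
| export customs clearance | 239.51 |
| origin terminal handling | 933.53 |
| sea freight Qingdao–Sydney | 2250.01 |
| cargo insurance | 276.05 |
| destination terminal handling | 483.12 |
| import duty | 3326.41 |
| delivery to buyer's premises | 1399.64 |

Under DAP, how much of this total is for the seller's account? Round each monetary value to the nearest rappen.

Seller's account: CHF 265647.52

DAP: the seller bears all costs to the named destination except import duty and clearance.
Seller's account: goods 260065.66 + export clearance 239.51 + origin terminal 933.53 + freight 2250.01 + insurance 276.05 + destination terminal 483.12 + delivery 1399.64 = 265647.52
Buyer's account: duty 3326.41 = 3326.41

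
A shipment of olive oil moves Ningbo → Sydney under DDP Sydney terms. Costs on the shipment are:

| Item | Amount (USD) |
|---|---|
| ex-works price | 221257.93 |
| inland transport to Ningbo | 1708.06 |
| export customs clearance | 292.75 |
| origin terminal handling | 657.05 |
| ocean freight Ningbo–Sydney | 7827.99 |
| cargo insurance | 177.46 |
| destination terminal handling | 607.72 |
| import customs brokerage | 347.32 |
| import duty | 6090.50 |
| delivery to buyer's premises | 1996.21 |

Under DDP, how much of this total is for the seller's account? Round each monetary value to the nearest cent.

Seller's account: USD 240962.99

DDP: the seller bears all costs including import duty.
Seller's account: goods 221257.93 + inland to port 1708.06 + export clearance 292.75 + origin terminal 657.05 + freight 7827.99 + insurance 177.46 + destination terminal 607.72 + brokerage 347.32 + duty 6090.50 + delivery 1996.21 = 240962.99
Buyer's account: 0.00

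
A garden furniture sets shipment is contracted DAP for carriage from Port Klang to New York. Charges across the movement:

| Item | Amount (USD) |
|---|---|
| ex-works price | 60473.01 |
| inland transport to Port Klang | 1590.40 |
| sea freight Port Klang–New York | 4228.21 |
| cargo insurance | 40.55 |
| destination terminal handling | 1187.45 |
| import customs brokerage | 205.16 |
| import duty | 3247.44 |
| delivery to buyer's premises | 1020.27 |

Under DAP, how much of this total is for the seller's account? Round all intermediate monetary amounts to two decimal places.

DAP: the seller bears all costs to the named destination except import duty and clearance.
Seller's account: goods 60473.01 + inland to port 1590.40 + freight 4228.21 + insurance 40.55 + destination terminal 1187.45 + delivery 1020.27 = 68539.89
Buyer's account: brokerage 205.16 + duty 3247.44 = 3452.60

Seller's account: USD 68539.89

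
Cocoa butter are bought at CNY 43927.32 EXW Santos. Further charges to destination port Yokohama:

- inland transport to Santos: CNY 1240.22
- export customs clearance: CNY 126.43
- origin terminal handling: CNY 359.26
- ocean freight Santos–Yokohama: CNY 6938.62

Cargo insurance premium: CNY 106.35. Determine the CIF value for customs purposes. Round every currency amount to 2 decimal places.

CIF value: CNY 52698.20

CIF = EXW price + pre-shipment costs + freight + insurance
CIF = 43927.32 + 1240.22 + 126.43 + 359.26 + 6938.62 + 106.35 = 52698.20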